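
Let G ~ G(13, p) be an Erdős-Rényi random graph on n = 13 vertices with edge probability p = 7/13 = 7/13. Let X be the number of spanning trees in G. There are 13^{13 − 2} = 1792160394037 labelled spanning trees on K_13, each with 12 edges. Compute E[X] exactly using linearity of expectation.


K_13 has 13^{13 − 2} = 1792160394037 labelled spanning trees.
For each such spanning tree H, let X_H = 1 if all 12 edges of H are present in G. Then P[X_H = 1] = p^{12} = (7/13)^{12} = 13841287201/23298085122481.
By linearity of expectation: E[X] = Σ_H E[X_H] = 1792160394037 · p^{12} = 1792160394037 · 13841287201/23298085122481 = 13841287201/13.
Numerically: E[X] ≈ 1.065e+09.

E[X] = 1792160394037 · (7/13)^{12} = 13841287201/13 ≈ 1.065e+09.


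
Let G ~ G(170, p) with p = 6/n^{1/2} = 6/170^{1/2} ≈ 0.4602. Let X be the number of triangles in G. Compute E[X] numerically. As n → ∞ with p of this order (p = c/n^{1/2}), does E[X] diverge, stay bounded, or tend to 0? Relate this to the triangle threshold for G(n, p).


Number of potential triangles: C(170, 3) = 804440.
Each occurs with probability p³ ≈ (0.4602)³ ≈ 9.744967e-02.
By linearity: E[X] = C(170, 3)·p³ ≈ 804440 · 9.744967e-02 ≈ 78392.4119.
Since α = 1/2 < 1, p = c/n^{1/2} ≫ 1/n is above the triangle threshold p ~ 1/n. Asymptotically E[X] ~ (c³/6)·n^{3(1−α)} = (6³/6)·n^{1.5} → ∞; triangles are abundant w.h.p.

E[X] ≈ 78392.4119; in regime p = Θ(1/n^{1/2}) E[X] diverges (above the triangle threshold p ~ 1/n).


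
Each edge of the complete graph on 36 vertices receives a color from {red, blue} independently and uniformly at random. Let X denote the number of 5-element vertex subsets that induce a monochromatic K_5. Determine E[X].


Let X = Σ_S X_S over the C(36, 5) = 376992 subsets S of size 5, where X_S = 1 if the K_5 on S is monochromatic.
For a fixed S, the K_5 on S has C(5, 2) = 10 edges. P[all 10 edges red] = (1/2)^10, and likewise for blue, so P[monochromatic] = 2·(1/2)^10 = 2^{1 − 10} = 1/512.
By linearity of expectation: E[X] = C(36, 5) · 2^{1 − 10} = 376992 · 1/512 = 11781/16.
Numerically: E[X] ≈ 736.312500.

E[X] = C(36,5)·2^(1−C(5,2)) = 11781/16 ≈ 736.312500.


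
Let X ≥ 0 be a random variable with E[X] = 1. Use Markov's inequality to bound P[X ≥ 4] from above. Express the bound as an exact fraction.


μ = E[X] = 1, a = 4.
Markov: P[X ≥ 4] ≤ μ/a = (1)/4 = 1/4.
Numerically: ≈ 0.25000.
(Since a = 4 > μ = 1.00000, the bound 1/4 is < 1 and informative.)

P[X ≥ 4] ≤ 1/4 ≈ 0.25000.


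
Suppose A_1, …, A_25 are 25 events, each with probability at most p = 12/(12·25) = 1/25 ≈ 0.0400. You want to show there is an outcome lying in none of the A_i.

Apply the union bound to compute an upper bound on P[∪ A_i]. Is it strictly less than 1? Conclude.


Union bound: P[∪_{i=1}^{25} A_i] ≤ Σ_i P[A_i] ≤ 25·p = 25·(1/25) = 1.
Numerically: 1 ≈ 1.0000.
Is 1 < 1? NO.
Since the bound 1 is ≥ 1, the union bound is uninformative here; it does NOT by itself certify existence.

25·p = 1 ≈ 1.0000; existence NOT certified by the union bound.


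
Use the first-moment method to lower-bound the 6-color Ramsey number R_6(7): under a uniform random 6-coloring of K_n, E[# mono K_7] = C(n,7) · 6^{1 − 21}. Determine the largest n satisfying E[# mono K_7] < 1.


We need C(n, 7) · 6^{1 − 21} < 1, i.e. C(n, 7) < 6^{21 − 1} = 3656158440062976.
Check values of n near the boundary:
  n = 567: C(567, 7) = 3601671315933933; 3601671315933933 < 3656158440062976? YES
  n = 568: C(568, 7) = 3646611956239704; 3646611956239704 < 3656158440062976? YES
  n = 569: C(569, 7) = 3692032389858348; 3692032389858348 < 3656158440062976? NO
  n = 570: C(570, 7) = 3737936877831720; 3737936877831720 < 3656158440062976? NO
  n = 571: C(571, 7) = 3784329711421830; 3784329711421830 < 3656158440062976? NO
The largest n with C(n, 7) < 3656158440062976 is n = 568 (where E[X] = 16882462760369/16926659444736 ≈ 0.9974). Hence R_6(7) > 568, i.e. R_6(7) ≥ 569.

Largest n = 568; hence R_6(7) > 568.


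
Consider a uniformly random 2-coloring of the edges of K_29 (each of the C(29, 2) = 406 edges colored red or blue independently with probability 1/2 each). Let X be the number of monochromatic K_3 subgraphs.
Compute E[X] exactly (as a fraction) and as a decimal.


Let X = Σ_S X_S over the C(29, 3) = 3654 subsets S of size 3, where X_S = 1 if the K_3 on S is monochromatic.
For a fixed S, the K_3 on S has C(3, 2) = 3 edges. P[all 3 edges red] = (1/2)^3, and likewise for blue, so P[monochromatic] = 2·(1/2)^3 = 2^{1 − 3} = 1/4.
By linearity: E[X] = C(29, 3) · 2^{1 − 3} = 3654 · 1/4 = 1827/2.
Numerically: E[X] ≈ 913.50000.

E[X] = C(29,3)·2^(1−C(3,2)) = 1827/2 ≈ 913.50000.


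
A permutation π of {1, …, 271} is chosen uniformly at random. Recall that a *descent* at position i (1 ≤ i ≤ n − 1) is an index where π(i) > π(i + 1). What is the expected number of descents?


Write X = Σ X_I over i = 1, …, 270, with X_I the indicator of one descent.
There are 270 indicators.
For each fixed i, the pair (π(i), π(i+1)) is a uniformly random ordered pair of distinct values from {1, …, 271}; by symmetry P[π(i) > π(i+1)] = 1/2.
By linearity: E[X] = 270 · (1/2) = (271 − 1) · (1/2) = 135 ≈ 135.000000.

E[X] = 135 = 135.000000.


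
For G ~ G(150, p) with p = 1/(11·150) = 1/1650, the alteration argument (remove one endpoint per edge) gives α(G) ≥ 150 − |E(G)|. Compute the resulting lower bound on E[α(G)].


E[|E(G)|] = C(150, 2)·p = 11175 · (1/1650) = 149/22.
E[α(G)] ≥ n − E[|E(G)|] = 150 − 149/22 = 3151/22.
Numerically: ≈ 143.227.
(This is only a lower bound; the true E[α(G)] may be larger.)

E[α(G)] ≥ 3151/22 ≈ 143.227.


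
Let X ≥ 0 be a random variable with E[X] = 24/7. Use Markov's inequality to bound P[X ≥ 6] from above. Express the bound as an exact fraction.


μ = E[X] = 24/7, a = 6.
Markov: P[X ≥ 6] ≤ μ/a = (24/7)/6 = 4/7.
Numerically: ≈ 0.5714.
(Since a = 6 > μ = 3.4286, the bound 4/7 is < 1 and informative.)

P[X ≥ 6] ≤ 4/7 ≈ 0.5714.


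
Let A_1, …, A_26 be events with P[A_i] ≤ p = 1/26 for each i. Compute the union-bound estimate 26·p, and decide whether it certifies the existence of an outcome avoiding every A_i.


Union bound: P[∪_{i=1}^{26} A_i] ≤ Σ_i P[A_i] ≤ 26·p = 26·(1/26) = 1.
Numerically: 1 ≈ 1.0000.
Is 1 < 1? NO.
Since the bound 1 is ≥ 1, the union bound is uninformative here; it does NOT by itself certify existence.

26·p = 1 ≈ 1.0000; existence NOT certified by the union bound.


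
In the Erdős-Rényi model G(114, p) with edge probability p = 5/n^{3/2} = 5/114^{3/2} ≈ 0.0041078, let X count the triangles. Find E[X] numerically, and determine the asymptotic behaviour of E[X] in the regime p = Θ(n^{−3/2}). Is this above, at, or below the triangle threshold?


Number of potential triangles: C(114, 3) = 240464.
Each occurs with probability p³ ≈ (0.0041078)³ ≈ 6.9316748e-08.
By linearity: E[X] = C(114, 3)·p³ ≈ 240464 · 6.9316748e-08 ≈ 0.01667.
Since α = 3/2 > 1, p = c/n^{3/2} = o(1/n) is below the triangle threshold p ~ 1/n. Asymptotically E[X] ~ (c³/6)·n^{3(1−α)} = (5³/6)·n^{-1.5} → 0, so by Markov's inequality G has no triangles w.h.p.

E[X] ≈ 0.01667; in regime p = Θ(1/n^{3/2}) E[X] tends to 0 (below the triangle threshold p ~ 1/n).


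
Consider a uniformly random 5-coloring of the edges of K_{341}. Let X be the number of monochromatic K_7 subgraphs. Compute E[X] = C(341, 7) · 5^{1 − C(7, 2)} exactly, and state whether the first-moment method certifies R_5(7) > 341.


E[X] = C(341, 7) · 5^{1 − 21} = 99984606876440 · 5^{−20} = 99984606876440/95367431640625.
As a reduced fraction: E[X] = 19996921375288/19073486328125 ≈ 1.04841.
Is E[X] < 1? NO.
Since E[X] ≥ 1, the first-moment bound is inconclusive at n = 341; it does NOT by itself certify R_5(7) > 341.

E[X] = 19996921375288/19073486328125 ≈ 1.04841; E[X] ≥ 1; first-moment method inconclusive here.


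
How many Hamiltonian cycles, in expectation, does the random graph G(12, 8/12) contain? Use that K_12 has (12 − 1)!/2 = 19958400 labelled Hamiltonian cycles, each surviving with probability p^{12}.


K_12 has (12 − 1)!/2 = 19958400 labelled Hamiltonian cycles.
For each such Hamiltonian cycle H, let X_H = 1 if all 12 edges of H are present in G. Then P[X_H = 1] = p^{12} = (2/3)^{12} = 4096/531441.
Summing the indicators: E[X] = Σ_H E[X_H] = 19958400 · p^{12} = 19958400 · 4096/531441 = 1009254400/6561.
Numerically: E[X] ≈ 153826.

E[X] = 19958400 · (2/3)^{12} = 1009254400/6561 ≈ 153826.


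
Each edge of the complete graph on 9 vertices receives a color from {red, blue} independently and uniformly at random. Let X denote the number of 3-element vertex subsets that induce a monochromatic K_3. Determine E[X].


Let X = Σ_S X_S over the C(9, 3) = 84 subsets S of size 3, where X_S = 1 if the K_3 on S is monochromatic.
For a fixed S, the K_3 on S has C(3, 2) = 3 edges. P[all 3 edges red] = (1/2)^3, and likewise for blue, so P[monochromatic] = 2·(1/2)^3 = 2^{1 − 3} = 1/4.
By linearity: E[X] = C(9, 3) · 2^{1 − 3} = 84 · 1/4 = 21.
Numerically: E[X] ≈ 21.000000.

E[X] = C(9,3)·2^(1−C(3,2)) = 21 ≈ 21.000000.


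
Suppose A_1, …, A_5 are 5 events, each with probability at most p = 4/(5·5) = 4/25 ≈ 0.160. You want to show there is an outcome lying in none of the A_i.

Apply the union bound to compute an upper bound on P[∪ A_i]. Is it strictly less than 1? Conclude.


Union bound: P[∪_{i=1}^{5} A_i] ≤ Σ_i P[A_i] ≤ 5·p = 5·(4/25) = 4/5.
Numerically: 4/5 ≈ 0.800.
Is 4/5 < 1? YES.
Since P[∪ A_i] ≤ 4/5 < 1, the complement has P[∩ A_i^c] ≥ 1 − 4/5 = 1/5 > 0, so some outcome avoids every A_i.

5·p = 4/5 ≈ 0.800; existence CERTIFIED by the union bound.


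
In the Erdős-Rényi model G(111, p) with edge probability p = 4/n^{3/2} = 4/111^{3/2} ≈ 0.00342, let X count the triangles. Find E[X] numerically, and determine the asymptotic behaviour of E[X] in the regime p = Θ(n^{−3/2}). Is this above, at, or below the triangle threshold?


Number of potential triangles: C(111, 3) = 221815.
Each occurs with probability p³ ≈ (0.00342)³ ≈ 4.001535e-08.
By linearity: E[X] = C(111, 3)·p³ ≈ 221815 · 4.001535e-08 ≈ 0.0089.
Since α = 3/2 > 1, p = c/n^{3/2} = o(1/n) is below the triangle threshold p ~ 1/n. Asymptotically E[X] ~ (c³/6)·n^{3(1−α)} = (4³/6)·n^{-1.5} → 0, so by Markov's inequality G has no triangles w.h.p.

E[X] ≈ 0.0089; in regime p = Θ(1/n^{3/2}) E[X] tends to 0 (below the triangle threshold p ~ 1/n).


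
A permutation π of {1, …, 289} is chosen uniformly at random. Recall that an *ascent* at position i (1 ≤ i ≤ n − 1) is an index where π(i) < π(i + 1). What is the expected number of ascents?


Write X = Σ X_I over i = 1, …, 288, with X_I the indicator of one ascent.
There are 288 indicators.
For each fixed i, the pair (π(i), π(i+1)) is a uniformly random ordered pair of distinct values from {1, …, 289}; by symmetry P[π(i) < π(i+1)] = 1/2.
By linearity: E[X] = 288 · (1/2) = (289 − 1) · (1/2) = 144 ≈ 144.000.

E[X] = 144 = 144.000.


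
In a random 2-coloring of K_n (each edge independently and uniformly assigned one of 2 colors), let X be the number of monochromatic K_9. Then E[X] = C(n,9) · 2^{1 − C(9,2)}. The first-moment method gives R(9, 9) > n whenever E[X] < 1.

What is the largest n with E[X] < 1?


We need C(n, 9) · 2^{1 − 36} < 1, i.e. C(n, 9) < 2^{36 − 1} = 34359738368.
Check values of n near the boundary:
  n = 64: C(64, 9) = 27540584512; 27540584512 < 34359738368? YES
  n = 65: C(65, 9) = 31966749880; 31966749880 < 34359738368? YES
  n = 66: C(66, 9) = 37014131440; 37014131440 < 34359738368? NO
  n = 67: C(67, 9) = 42757703560; 42757703560 < 34359738368? NO
  n = 68: C(68, 9) = 49280065120; 49280065120 < 34359738368? NO
The largest n with C(n, 9) < 34359738368 is n = 65 (where E[X] = 3995843735/4294967296 ≈ 0.93035). Hence R(9, 9) > 65, i.e. R(9, 9) ≥ 66.

Largest n = 65; hence R(9, 9) > 65.


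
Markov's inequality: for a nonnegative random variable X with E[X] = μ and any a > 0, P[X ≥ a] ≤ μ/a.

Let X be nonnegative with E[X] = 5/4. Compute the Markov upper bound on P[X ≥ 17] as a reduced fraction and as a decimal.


μ = E[X] = 5/4, a = 17.
Markov: P[X ≥ 17] ≤ μ/a = (5/4)/17 = 5/68.
Numerically: ≈ 0.074.
(Since a = 17 > μ = 1.250, the bound 5/68 is < 1 and informative.)

P[X ≥ 17] ≤ 5/68 ≈ 0.074.


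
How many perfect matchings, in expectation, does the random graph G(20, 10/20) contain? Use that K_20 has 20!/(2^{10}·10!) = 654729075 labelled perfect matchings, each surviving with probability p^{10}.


K_20 has 20!/(2^{10}·10!) = 654729075 labelled perfect matchings.
For each such perfect matching H, let X_H = 1 if all 10 edges of H are present in G. Then P[X_H = 1] = p^{10} = (1/2)^{10} = 1/1024.
By linearity: E[X] = Σ_H E[X_H] = 654729075 · p^{10} = 654729075 · 1/1024 = 654729075/1024.
Numerically: E[X] ≈ 6.3938e+05.

E[X] = 654729075 · (1/2)^{10} = 654729075/1024 ≈ 6.3938e+05.


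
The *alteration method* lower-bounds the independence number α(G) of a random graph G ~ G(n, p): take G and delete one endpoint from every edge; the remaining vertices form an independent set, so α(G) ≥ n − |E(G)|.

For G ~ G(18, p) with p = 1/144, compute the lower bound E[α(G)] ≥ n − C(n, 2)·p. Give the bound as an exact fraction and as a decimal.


E[|E(G)|] = C(18, 2)·p = 153 · (1/144) = 17/16.
E[α(G)] ≥ n − E[|E(G)|] = 18 − 17/16 = 271/16.
Numerically: ≈ 16.938.
(This is only a lower bound; the true E[α(G)] may be larger.)

E[α(G)] ≥ 271/16 ≈ 16.938.


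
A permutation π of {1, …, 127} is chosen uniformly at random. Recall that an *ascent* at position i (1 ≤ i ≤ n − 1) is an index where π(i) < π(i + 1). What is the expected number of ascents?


Write X = Σ X_I over i = 1, …, 126, with X_I the indicator of one ascent.
There are 126 indicators.
For each fixed i, the pair (π(i), π(i+1)) is a uniformly random ordered pair of distinct values from {1, …, 127}; by symmetry P[π(i) < π(i+1)] = 1/2.
By linearity: E[X] = 126 · (1/2) = (127 − 1) · (1/2) = 63 ≈ 63.000000.

E[X] = 63 = 63.000000.


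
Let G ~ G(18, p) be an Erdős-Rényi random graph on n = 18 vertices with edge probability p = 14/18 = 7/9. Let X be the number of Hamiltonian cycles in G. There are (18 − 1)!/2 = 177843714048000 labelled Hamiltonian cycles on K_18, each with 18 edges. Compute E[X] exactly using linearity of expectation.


K_18 has (18 − 1)!/2 = 177843714048000 labelled Hamiltonian cycles.
For each such Hamiltonian cycle H, let X_H = 1 if all 18 edges of H are present in G. Then P[X_H = 1] = p^{18} = (7/9)^{18} = 1628413597910449/150094635296999121.
By linearity of expectation: E[X] = Σ_H E[X_H] = 177843714048000 · p^{18} = 177843714048000 · 1628413597910449/150094635296999121 = 397260798708725298034688000/205891132094649.
Numerically: E[X] ≈ 1.9295e+12.

E[X] = 177843714048000 · (7/9)^{18} = 397260798708725298034688000/205891132094649 ≈ 1.9295e+12.


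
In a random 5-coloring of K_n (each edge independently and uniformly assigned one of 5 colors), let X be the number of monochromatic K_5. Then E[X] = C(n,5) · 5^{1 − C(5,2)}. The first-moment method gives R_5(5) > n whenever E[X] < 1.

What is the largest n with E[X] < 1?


We need C(n, 5) · 5^{1 − 10} < 1, i.e. C(n, 5) < 5^{10 − 1} = 1953125.
Check values of n near the boundary:
  n = 48: C(48, 5) = 1712304; 1712304 < 1953125? YES
  n = 49: C(49, 5) = 1906884; 1906884 < 1953125? YES
  n = 50: C(50, 5) = 2118760; 2118760 < 1953125? NO
  n = 51: C(51, 5) = 2349060; 2349060 < 1953125? NO
  n = 52: C(52, 5) = 2598960; 2598960 < 1953125? NO
The largest n with C(n, 5) < 1953125 is n = 49 (where E[X] = 1906884/1953125 ≈ 0.97632). Hence R_5(5) > 49, i.e. R_5(5) ≥ 50.

Largest n = 49; hence R_5(5) > 49.


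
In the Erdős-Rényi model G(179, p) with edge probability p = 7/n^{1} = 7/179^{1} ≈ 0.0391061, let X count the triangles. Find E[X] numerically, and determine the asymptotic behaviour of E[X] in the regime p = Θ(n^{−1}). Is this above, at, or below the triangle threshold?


Number of potential triangles: C(179, 3) = 939929.
Each occurs with probability p³ ≈ (0.0391061)³ ≈ 5.98046602e-05.
By linearity: E[X] = C(179, 3)·p³ ≈ 939929 · 5.98046602e-05 ≈ 56.212134.
Here α = 1, so p = 7/n is exactly at the triangle threshold p ~ 1/n. Asymptotically E[X] → c³/6 = 7³/6 = 343/6 ≈ 57.166667, a bounded constant. In this regime the triangle count is asymptotically Poisson(c³/6).

E[X] ≈ 56.212134; in regime p = Θ(1/n^{1}) E[X] stays bounded (at the triangle threshold p ~ 1/n).


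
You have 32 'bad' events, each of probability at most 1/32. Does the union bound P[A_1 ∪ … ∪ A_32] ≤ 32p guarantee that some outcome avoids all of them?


Union bound: P[∪_{i=1}^{32} A_i] ≤ Σ_i P[A_i] ≤ 32·p = 32·(1/32) = 1.
Numerically: 1 ≈ 1.000000.
Is 1 < 1? NO.
Since the bound 1 is ≥ 1, the union bound is uninformative here; it does NOT by itself certify existence.

32·p = 1 ≈ 1.000000; existence NOT certified by the union bound.


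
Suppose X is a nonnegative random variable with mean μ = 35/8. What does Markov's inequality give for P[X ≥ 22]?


μ = E[X] = 35/8, a = 22.
Markov: P[X ≥ 22] ≤ μ/a = (35/8)/22 = 35/176.
Numerically: ≈ 0.1989.
(Since a = 22 > μ = 4.3750, the bound 35/176 is < 1 and informative.)

P[X ≥ 22] ≤ 35/176 ≈ 0.1989.


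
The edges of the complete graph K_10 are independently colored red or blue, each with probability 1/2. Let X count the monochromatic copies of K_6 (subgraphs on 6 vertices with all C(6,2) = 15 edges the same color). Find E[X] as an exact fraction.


Let X = Σ_S X_S over the C(10, 6) = 210 subsets S of size 6, where X_S = 1 if the K_6 on S is monochromatic.
For a fixed S, the K_6 on S has C(6, 2) = 15 edges. P[all 15 edges red] = (1/2)^15, and likewise for blue, so P[monochromatic] = 2·(1/2)^15 = 2^{1 − 15} = 1/16384.
By linearity: E[X] = C(10, 6) · 2^{1 − 15} = 210 · 1/16384 = 105/8192.
Numerically: E[X] ≈ 0.013.

E[X] = C(10,6)·2^(1−C(6,2)) = 105/8192 ≈ 0.013.


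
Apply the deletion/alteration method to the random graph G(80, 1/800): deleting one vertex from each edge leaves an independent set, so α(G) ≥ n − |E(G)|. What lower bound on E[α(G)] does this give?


E[|E(G)|] = C(80, 2)·p = 3160 · (1/800) = 79/20.
E[α(G)] ≥ n − E[|E(G)|] = 80 − 79/20 = 1521/20.
Numerically: ≈ 76.050.
(This is only a lower bound; the true E[α(G)] may be larger.)

E[α(G)] ≥ 1521/20 ≈ 76.050.


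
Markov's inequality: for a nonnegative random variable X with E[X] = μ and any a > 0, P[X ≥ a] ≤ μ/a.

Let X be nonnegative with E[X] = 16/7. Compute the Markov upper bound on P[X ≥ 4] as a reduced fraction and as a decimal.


μ = E[X] = 16/7, a = 4.
Markov: P[X ≥ 4] ≤ μ/a = (16/7)/4 = 4/7.
Numerically: ≈ 0.5714.
(Since a = 4 > μ = 2.2857, the bound 4/7 is < 1 and informative.)

P[X ≥ 4] ≤ 4/7 ≈ 0.5714.


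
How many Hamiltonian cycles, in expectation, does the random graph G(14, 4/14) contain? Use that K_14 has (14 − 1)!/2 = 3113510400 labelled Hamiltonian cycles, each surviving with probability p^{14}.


K_14 has (14 − 1)!/2 = 3113510400 labelled Hamiltonian cycles.
For each such Hamiltonian cycle H, let X_H = 1 if all 14 edges of H are present in G. Then P[X_H = 1] = p^{14} = (2/7)^{14} = 16384/678223072849.
Summing the indicators: E[X] = Σ_H E[X_H] = 3113510400 · p^{14} = 3113510400 · 16384/678223072849 = 7287393484800/96889010407.
Numerically: E[X] ≈ 75.2.

E[X] = 3113510400 · (2/7)^{14} = 7287393484800/96889010407 ≈ 75.2.


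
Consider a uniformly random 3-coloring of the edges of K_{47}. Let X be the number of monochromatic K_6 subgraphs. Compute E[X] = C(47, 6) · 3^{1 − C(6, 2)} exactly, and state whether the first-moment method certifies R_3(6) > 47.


E[X] = C(47, 6) · 3^{1 − 15} = 10737573 · 3^{−14} = 10737573/4782969.
As a reduced fraction: E[X] = 3579191/1594323 ≈ 2.245.
Is E[X] < 1? NO.
Since E[X] ≥ 1, the first-moment bound is inconclusive at n = 47; it does NOT by itself certify R_3(6) > 47.

E[X] = 3579191/1594323 ≈ 2.245; E[X] ≥ 1; first-moment method inconclusive here.


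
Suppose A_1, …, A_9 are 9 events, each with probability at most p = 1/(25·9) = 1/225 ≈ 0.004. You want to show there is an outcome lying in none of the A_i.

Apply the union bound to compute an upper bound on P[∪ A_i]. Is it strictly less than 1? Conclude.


Union bound: P[∪_{i=1}^{9} A_i] ≤ Σ_i P[A_i] ≤ 9·p = 9·(1/225) = 1/25.
Numerically: 1/25 ≈ 0.040.
Is 1/25 < 1? YES.
Since P[∪ A_i] ≤ 1/25 < 1, the complement has P[∩ A_i^c] ≥ 1 − 1/25 = 24/25 > 0, so some outcome avoids every A_i.

9·p = 1/25 ≈ 0.040; existence CERTIFIED by the union bound.


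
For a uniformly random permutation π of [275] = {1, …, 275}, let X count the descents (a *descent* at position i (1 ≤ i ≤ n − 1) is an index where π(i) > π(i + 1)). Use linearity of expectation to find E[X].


Write X = Σ X_I over i = 1, …, 274, with X_I the indicator of one descent.
There are 274 indicators.
For each fixed i, the pair (π(i), π(i+1)) is a uniformly random ordered pair of distinct values from {1, …, 275}; by symmetry P[π(i) > π(i+1)] = 1/2.
By linearity: E[X] = 274 · (1/2) = (275 − 1) · (1/2) = 137 ≈ 137.0000.

E[X] = 137 = 137.0000.


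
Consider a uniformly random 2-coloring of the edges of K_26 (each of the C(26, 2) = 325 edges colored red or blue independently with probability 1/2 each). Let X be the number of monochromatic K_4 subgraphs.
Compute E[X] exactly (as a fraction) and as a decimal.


Let X = Σ_S X_S over the C(26, 4) = 14950 subsets S of size 4, where X_S = 1 if the K_4 on S is monochromatic.
For a fixed S, the K_4 on S has C(4, 2) = 6 edges. P[all 6 edges red] = (1/2)^6, and likewise for blue, so P[monochromatic] = 2·(1/2)^6 = 2^{1 − 6} = 1/32.
By linearity: E[X] = C(26, 4) · 2^{1 − 6} = 14950 · 1/32 = 7475/16.
Numerically: E[X] ≈ 467.18750.

E[X] = C(26,4)·2^(1−C(4,2)) = 7475/16 ≈ 467.18750.


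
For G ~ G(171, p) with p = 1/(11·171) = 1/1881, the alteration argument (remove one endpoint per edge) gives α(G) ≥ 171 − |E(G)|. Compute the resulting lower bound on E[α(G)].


E[|E(G)|] = C(171, 2)·p = 14535 · (1/1881) = 85/11.
E[α(G)] ≥ n − E[|E(G)|] = 171 − 85/11 = 1796/11.
Numerically: ≈ 163.2727.
(This is only a lower bound; the true E[α(G)] may be larger.)

E[α(G)] ≥ 1796/11 ≈ 163.2727.


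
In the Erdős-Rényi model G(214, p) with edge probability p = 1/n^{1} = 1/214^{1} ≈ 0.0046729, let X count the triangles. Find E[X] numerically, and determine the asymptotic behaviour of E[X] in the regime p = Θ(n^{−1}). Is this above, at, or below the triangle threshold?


Number of potential triangles: C(214, 3) = 1610564.
Each occurs with probability p³ ≈ (0.0046729)³ ≈ 1.02037235e-07.
By linearity: E[X] = C(214, 3)·p³ ≈ 1610564 · 1.02037235e-07 ≈ 0.164337.
Here α = 1, so p = 1/n is exactly at the triangle threshold p ~ 1/n. Asymptotically E[X] → c³/6 = 1³/6 = 1/6 ≈ 0.166667, a bounded constant. In this regime the triangle count is asymptotically Poisson(c³/6).

E[X] ≈ 0.164337; in regime p = Θ(1/n^{1}) E[X] stays bounded (at the triangle threshold p ~ 1/n).


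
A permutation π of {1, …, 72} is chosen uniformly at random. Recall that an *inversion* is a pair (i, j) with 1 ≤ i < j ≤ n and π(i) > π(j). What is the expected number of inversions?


Write X = Σ X_I over the C(72, 2) = 2556 pairs i < j, with X_I the indicator of one inversion.
There are 2556 indicators.
For each fixed pair i < j, the values π(i) and π(j) are two distinct elements of {1, …, 72} in uniformly random order; by symmetry P[π(i) > π(j)] = 1/2.
By linearity: E[X] = 2556 · (1/2) = C(72, 2) · (1/2) = 2556/2 = 1278 ≈ 1278.000.

E[X] = 1278 = 1278.000.


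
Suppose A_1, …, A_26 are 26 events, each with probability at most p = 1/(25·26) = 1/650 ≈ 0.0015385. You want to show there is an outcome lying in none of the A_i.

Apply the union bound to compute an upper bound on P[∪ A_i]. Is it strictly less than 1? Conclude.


Union bound: P[∪_{i=1}^{26} A_i] ≤ Σ_i P[A_i] ≤ 26·p = 26·(1/650) = 1/25.
Numerically: 1/25 ≈ 0.0400000.
Is 1/25 < 1? YES.
Since P[∪ A_i] ≤ 1/25 < 1, the complement has P[∩ A_i^c] ≥ 1 − 1/25 = 24/25 > 0, so some outcome avoids every A_i.

26·p = 1/25 ≈ 0.0400000; existence CERTIFIED by the union bound.


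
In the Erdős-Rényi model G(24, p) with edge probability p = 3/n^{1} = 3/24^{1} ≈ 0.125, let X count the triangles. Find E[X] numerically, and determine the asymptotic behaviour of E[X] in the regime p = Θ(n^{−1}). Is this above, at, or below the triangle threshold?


Number of potential triangles: C(24, 3) = 2024.
Each occurs with probability p³ ≈ (0.125)³ ≈ 1.95312500e-03.
By linearity: E[X] = C(24, 3)·p³ ≈ 2024 · 1.95312500e-03 ≈ 3.953125.
Here α = 1, so p = 3/n is exactly at the triangle threshold p ~ 1/n. Asymptotically E[X] → c³/6 = 3³/6 = 9/2 ≈ 4.500000, a bounded constant. In this regime the triangle count is asymptotically Poisson(c³/6).

E[X] ≈ 3.953125; in regime p = Θ(1/n^{1}) E[X] stays bounded (at the triangle threshold p ~ 1/n).


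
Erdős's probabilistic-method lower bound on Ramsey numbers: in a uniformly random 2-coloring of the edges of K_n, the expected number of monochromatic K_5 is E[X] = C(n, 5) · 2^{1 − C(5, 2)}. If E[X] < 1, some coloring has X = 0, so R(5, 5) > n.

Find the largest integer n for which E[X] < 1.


We need C(n, 5) · 2^{1 − 10} < 1, i.e. C(n, 5) < 2^{10 − 1} = 512.
Check values of n near the boundary:
  n = 5: C(5, 5) = 1; 1 < 512? YES
  n = 6: C(6, 5) = 6; 6 < 512? YES
  n = 7: C(7, 5) = 21; 21 < 512? YES
  n = 8: C(8, 5) = 56; 56 < 512? YES
  n = 9: C(9, 5) = 126; 126 < 512? YES
  n = 10: C(10, 5) = 252; 252 < 512? YES
  n = 11: C(11, 5) = 462; 462 < 512? YES
  n = 12: C(12, 5) = 792; 792 < 512? NO
The largest n with C(n, 5) < 512 is n = 11 (where E[X] = 231/256 ≈ 0.9023). Hence R(5, 5) > 11, i.e. R(5, 5) ≥ 12.

Largest n = 11; hence R(5, 5) > 11.


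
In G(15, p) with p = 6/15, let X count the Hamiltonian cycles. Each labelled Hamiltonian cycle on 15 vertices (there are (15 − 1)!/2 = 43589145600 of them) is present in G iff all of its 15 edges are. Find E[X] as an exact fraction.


K_15 has (15 − 1)!/2 = 43589145600 labelled Hamiltonian cycles.
For each such Hamiltonian cycle H, let X_H = 1 if all 15 edges of H are present in G. Then P[X_H = 1] = p^{15} = (2/5)^{15} = 32768/30517578125.
By linearity of expectation: E[X] = Σ_H E[X_H] = 43589145600 · p^{15} = 43589145600 · 32768/30517578125 = 57133164920832/1220703125.
Numerically: E[X] ≈ 4.68e+04.

E[X] = 43589145600 · (2/5)^{15} = 57133164920832/1220703125 ≈ 4.68e+04.


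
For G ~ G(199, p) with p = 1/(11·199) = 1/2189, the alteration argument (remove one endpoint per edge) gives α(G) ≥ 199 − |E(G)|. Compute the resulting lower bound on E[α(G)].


E[|E(G)|] = C(199, 2)·p = 19701 · (1/2189) = 9.
E[α(G)] ≥ n − E[|E(G)|] = 199 − 9 = 190.
Numerically: ≈ 190.0000.
(This is only a lower bound; the true E[α(G)] may be larger.)

E[α(G)] ≥ 190 ≈ 190.0000.


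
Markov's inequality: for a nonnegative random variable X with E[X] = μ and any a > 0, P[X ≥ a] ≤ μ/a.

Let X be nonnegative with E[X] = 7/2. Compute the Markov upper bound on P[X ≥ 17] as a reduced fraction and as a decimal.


μ = E[X] = 7/2, a = 17.
Markov: P[X ≥ 17] ≤ μ/a = (7/2)/17 = 7/34.
Numerically: ≈ 0.20588.
(Since a = 17 > μ = 3.50000, the bound 7/34 is < 1 and informative.)

P[X ≥ 17] ≤ 7/34 ≈ 0.20588.


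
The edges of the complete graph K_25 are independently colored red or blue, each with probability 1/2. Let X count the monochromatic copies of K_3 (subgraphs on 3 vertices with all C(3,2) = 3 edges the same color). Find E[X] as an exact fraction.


Let X = Σ_S X_S over the C(25, 3) = 2300 subsets S of size 3, where X_S = 1 if the K_3 on S is monochromatic.
For a fixed S, the K_3 on S has C(3, 2) = 3 edges. P[all 3 edges red] = (1/2)^3, and likewise for blue, so P[monochromatic] = 2·(1/2)^3 = 2^{1 − 3} = 1/4.
By linearity: E[X] = C(25, 3) · 2^{1 − 3} = 2300 · 1/4 = 575.
Numerically: E[X] ≈ 575.00000.

E[X] = C(25,3)·2^(1−C(3,2)) = 575 ≈ 575.00000.


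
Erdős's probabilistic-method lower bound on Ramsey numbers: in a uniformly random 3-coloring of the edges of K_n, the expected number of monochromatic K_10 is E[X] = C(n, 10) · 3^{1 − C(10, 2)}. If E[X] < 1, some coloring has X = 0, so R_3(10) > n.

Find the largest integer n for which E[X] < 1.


We need C(n, 10) · 3^{1 − 45} < 1, i.e. C(n, 10) < 3^{45 − 1} = 984770902183611232881.
Check values of n near the boundary:
  n = 567: C(567, 10) = 873787071273467749398; 873787071273467749398 < 984770902183611232881? YES
  n = 568: C(568, 10) = 889446337783744949208; 889446337783744949208 < 984770902183611232881? YES
  n = 569: C(569, 10) = 905357721286137524328; 905357721286137524328 < 984770902183611232881? YES
  n = 570: C(570, 10) = 921524823451961408691; 921524823451961408691 < 984770902183611232881? YES
  n = 571: C(571, 10) = 937951290893172842001; 937951290893172842001 < 984770902183611232881? YES
  n = 572: C(572, 10) = 954640815642161682606; 954640815642161682606 < 984770902183611232881? YES
  n = 573: C(573, 10) = 971597135635805762226; 971597135635805762226 < 984770902183611232881? YES
  n = 574: C(574, 10) = 988824035203816502691; 988824035203816502691 < 984770902183611232881? NO
The largest n with C(n, 10) < 984770902183611232881 is n = 573 (where E[X] = 35985079097622435638/36472996377170786403 ≈ 0.9866). Hence R_3(10) > 573, i.e. R_3(10) ≥ 574.

Largest n = 573; hence R_3(10) > 573.


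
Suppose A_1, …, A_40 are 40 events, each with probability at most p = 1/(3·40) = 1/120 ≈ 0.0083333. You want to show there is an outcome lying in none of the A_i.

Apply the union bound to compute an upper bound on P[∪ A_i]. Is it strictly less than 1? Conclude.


Union bound: P[∪_{i=1}^{40} A_i] ≤ Σ_i P[A_i] ≤ 40·p = 40·(1/120) = 1/3.
Numerically: 1/3 ≈ 0.3333333.
Is 1/3 < 1? YES.
Since P[∪ A_i] ≤ 1/3 < 1, the complement has P[∩ A_i^c] ≥ 1 − 1/3 = 2/3 > 0, so some outcome avoids every A_i.

40·p = 1/3 ≈ 0.3333333; existence CERTIFIED by the union bound.


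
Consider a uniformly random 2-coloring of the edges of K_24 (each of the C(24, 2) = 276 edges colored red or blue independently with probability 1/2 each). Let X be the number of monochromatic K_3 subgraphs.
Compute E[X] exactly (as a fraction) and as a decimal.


Let X = Σ_S X_S over the C(24, 3) = 2024 subsets S of size 3, where X_S = 1 if the K_3 on S is monochromatic.
For a fixed S, the K_3 on S has C(3, 2) = 3 edges. P[all 3 edges red] = (1/2)^3, and likewise for blue, so P[monochromatic] = 2·(1/2)^3 = 2^{1 − 3} = 1/4.
Summing: E[X] = C(24, 3) · 2^{1 − 3} = 2024 · 1/4 = 506.
Numerically: E[X] ≈ 506.0000.

E[X] = C(24,3)·2^(1−C(3,2)) = 506 ≈ 506.0000.


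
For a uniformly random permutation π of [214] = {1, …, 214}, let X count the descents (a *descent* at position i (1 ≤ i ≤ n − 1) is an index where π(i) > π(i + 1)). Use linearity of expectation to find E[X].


Write X = Σ X_I over i = 1, …, 213, with X_I the indicator of one descent.
There are 213 indicators.
For each fixed i, the pair (π(i), π(i+1)) is a uniformly random ordered pair of distinct values from {1, …, 214}; by symmetry P[π(i) > π(i+1)] = 1/2.
By linearity: E[X] = 213 · (1/2) = (214 − 1) · (1/2) = 213/2 ≈ 106.500.

E[X] = 213/2 = 106.500.


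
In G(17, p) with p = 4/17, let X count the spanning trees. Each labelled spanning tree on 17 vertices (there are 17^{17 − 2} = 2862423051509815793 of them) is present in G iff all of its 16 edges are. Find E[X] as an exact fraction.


K_17 has 17^{17 − 2} = 2862423051509815793 labelled spanning trees.
For each such spanning tree H, let X_H = 1 if all 16 edges of H are present in G. Then P[X_H = 1] = p^{16} = (4/17)^{16} = 4294967296/48661191875666868481.
By linearity: E[X] = Σ_H E[X_H] = 2862423051509815793 · p^{16} = 2862423051509815793 · 4294967296/48661191875666868481 = 4294967296/17.
Numerically: E[X] ≈ 2.526e+08.

E[X] = 2862423051509815793 · (4/17)^{16} = 4294967296/17 ≈ 2.526e+08.


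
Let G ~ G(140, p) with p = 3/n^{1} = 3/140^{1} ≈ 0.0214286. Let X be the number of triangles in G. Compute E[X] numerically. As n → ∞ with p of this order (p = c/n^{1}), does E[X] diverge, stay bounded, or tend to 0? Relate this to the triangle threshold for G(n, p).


Number of potential triangles: C(140, 3) = 447580.
Each occurs with probability p³ ≈ (0.0214286)³ ≈ 9.83965015e-06.
By linearity: E[X] = C(140, 3)·p³ ≈ 447580 · 9.83965015e-06 ≈ 4.404031.
Here α = 1, so p = 3/n is exactly at the triangle threshold p ~ 1/n. Asymptotically E[X] → c³/6 = 3³/6 = 9/2 ≈ 4.500000, a bounded constant. In this regime the triangle count is asymptotically Poisson(c³/6).

E[X] ≈ 4.404031; in regime p = Θ(1/n^{1}) E[X] stays bounded (at the triangle threshold p ~ 1/n).


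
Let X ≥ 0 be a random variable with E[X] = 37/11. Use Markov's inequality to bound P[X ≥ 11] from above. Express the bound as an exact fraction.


μ = E[X] = 37/11, a = 11.
Markov: P[X ≥ 11] ≤ μ/a = (37/11)/11 = 37/121.
Numerically: ≈ 0.3058.
(Since a = 11 > μ = 3.3636, the bound 37/121 is < 1 and informative.)

P[X ≥ 11] ≤ 37/121 ≈ 0.3058.


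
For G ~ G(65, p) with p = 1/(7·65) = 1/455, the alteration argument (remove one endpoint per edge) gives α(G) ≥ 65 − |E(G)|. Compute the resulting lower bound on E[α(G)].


E[|E(G)|] = C(65, 2)·p = 2080 · (1/455) = 32/7.
E[α(G)] ≥ n − E[|E(G)|] = 65 − 32/7 = 423/7.
Numerically: ≈ 60.428571.
(This is only a lower bound; the true E[α(G)] may be larger.)

E[α(G)] ≥ 423/7 ≈ 60.428571.


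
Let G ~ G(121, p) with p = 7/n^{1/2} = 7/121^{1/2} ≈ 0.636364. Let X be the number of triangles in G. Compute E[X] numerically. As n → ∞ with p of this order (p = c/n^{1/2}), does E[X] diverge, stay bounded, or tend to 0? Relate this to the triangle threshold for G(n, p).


Number of potential triangles: C(121, 3) = 287980.
Each occurs with probability p³ ≈ (0.636364)³ ≈ 2.57700977e-01.
By linearity: E[X] = C(121, 3)·p³ ≈ 287980 · 2.57700977e-01 ≈ 74212.727273.
Since α = 1/2 < 1, p = c/n^{1/2} ≫ 1/n is above the triangle threshold p ~ 1/n. Asymptotically E[X] ~ (c³/6)·n^{3(1−α)} = (7³/6)·n^{1.5} → ∞; triangles are abundant w.h.p.

E[X] ≈ 74212.727273; in regime p = Θ(1/n^{1/2}) E[X] diverges (above the triangle threshold p ~ 1/n).


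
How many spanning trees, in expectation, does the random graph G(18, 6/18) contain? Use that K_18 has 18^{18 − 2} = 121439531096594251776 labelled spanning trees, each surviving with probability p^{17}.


K_18 has 18^{18 − 2} = 121439531096594251776 labelled spanning trees.
For each such spanning tree H, let X_H = 1 if all 17 edges of H are present in G. Then P[X_H = 1] = p^{17} = (1/3)^{17} = 1/129140163.
By linearity of expectation: E[X] = Σ_H E[X_H] = 121439531096594251776 · p^{17} = 121439531096594251776 · 1/129140163 = 940369969152.
Numerically: E[X] ≈ 9.4e+11.

E[X] = 121439531096594251776 · (1/3)^{17} = 940369969152 ≈ 9.4e+11.


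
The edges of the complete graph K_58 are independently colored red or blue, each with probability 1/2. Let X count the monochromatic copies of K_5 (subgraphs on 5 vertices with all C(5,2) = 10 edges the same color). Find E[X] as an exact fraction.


Let X = Σ_S X_S over the C(58, 5) = 4582116 subsets S of size 5, where X_S = 1 if the K_5 on S is monochromatic.
For a fixed S, the K_5 on S has C(5, 2) = 10 edges. P[all 10 edges red] = (1/2)^10, and likewise for blue, so P[monochromatic] = 2·(1/2)^10 = 2^{1 − 10} = 1/512.
By linearity: E[X] = C(58, 5) · 2^{1 − 10} = 4582116 · 1/512 = 1145529/128.
Numerically: E[X] ≈ 8949.445.

E[X] = C(58,5)·2^(1−C(5,2)) = 1145529/128 ≈ 8949.445.


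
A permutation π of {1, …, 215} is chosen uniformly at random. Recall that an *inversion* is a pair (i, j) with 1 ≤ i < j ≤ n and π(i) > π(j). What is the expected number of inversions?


Write X = Σ X_I over the C(215, 2) = 23005 pairs i < j, with X_I the indicator of one inversion.
There are 23005 indicators.
For each fixed pair i < j, the values π(i) and π(j) are two distinct elements of {1, …, 215} in uniformly random order; by symmetry P[π(i) > π(j)] = 1/2.
By linearity: E[X] = 23005 · (1/2) = C(215, 2) · (1/2) = 23005/2 = 23005/2 ≈ 11502.500000.

E[X] = 23005/2 = 11502.500000.


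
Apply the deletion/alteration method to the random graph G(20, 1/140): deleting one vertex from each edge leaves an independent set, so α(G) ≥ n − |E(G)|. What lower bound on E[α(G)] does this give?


E[|E(G)|] = C(20, 2)·p = 190 · (1/140) = 19/14.
E[α(G)] ≥ n − E[|E(G)|] = 20 − 19/14 = 261/14.
Numerically: ≈ 18.643.
(This is only a lower bound; the true E[α(G)] may be larger.)

E[α(G)] ≥ 261/14 ≈ 18.643.


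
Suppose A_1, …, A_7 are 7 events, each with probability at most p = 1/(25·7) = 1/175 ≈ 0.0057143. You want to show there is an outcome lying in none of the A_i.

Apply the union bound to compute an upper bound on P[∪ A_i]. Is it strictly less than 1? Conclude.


Union bound: P[∪_{i=1}^{7} A_i] ≤ Σ_i P[A_i] ≤ 7·p = 7·(1/175) = 1/25.
Numerically: 1/25 ≈ 0.0400000.
Is 1/25 < 1? YES.
Since P[∪ A_i] ≤ 1/25 < 1, the complement has P[∩ A_i^c] ≥ 1 − 1/25 = 24/25 > 0, so some outcome avoids every A_i.

7·p = 1/25 ≈ 0.0400000; existence CERTIFIED by the union bound.


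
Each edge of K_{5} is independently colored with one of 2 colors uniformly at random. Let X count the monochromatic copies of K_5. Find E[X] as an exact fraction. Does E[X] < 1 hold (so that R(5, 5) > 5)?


E[X] = C(5, 5) · 2^{1 − 10} = 1 · 2^{−9} = 1/512.
As a reduced fraction: E[X] = 1/512 ≈ 0.00195.
Is E[X] < 1? YES.
Since E[X] < 1, there exists a 2-coloring of K_{5} with no monochromatic K_5; hence R(5, 5) > 5.

E[X] = 1/512 ≈ 0.00195; E[X] < 1, so R(5, 5) > 5.


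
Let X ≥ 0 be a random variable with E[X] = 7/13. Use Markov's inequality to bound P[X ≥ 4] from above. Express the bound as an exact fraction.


μ = E[X] = 7/13, a = 4.
Markov: P[X ≥ 4] ≤ μ/a = (7/13)/4 = 7/52.
Numerically: ≈ 0.134615.
(Since a = 4 > μ = 0.538462, the bound 7/52 is < 1 and informative.)

P[X ≥ 4] ≤ 7/52 ≈ 0.134615.


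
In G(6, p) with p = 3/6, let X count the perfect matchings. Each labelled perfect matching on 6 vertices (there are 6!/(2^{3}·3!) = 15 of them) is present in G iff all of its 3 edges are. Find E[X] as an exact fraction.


K_6 has 6!/(2^{3}·3!) = 15 labelled perfect matchings.
For each such perfect matching H, let X_H = 1 if all 3 edges of H are present in G. Then P[X_H = 1] = p^{3} = (1/2)^{3} = 1/8.
Summing the indicators: E[X] = Σ_H E[X_H] = 15 · p^{3} = 15 · 1/8 = 15/8.
Numerically: E[X] ≈ 1.88.

E[X] = 15 · (1/2)^{3} = 15/8 ≈ 1.88.


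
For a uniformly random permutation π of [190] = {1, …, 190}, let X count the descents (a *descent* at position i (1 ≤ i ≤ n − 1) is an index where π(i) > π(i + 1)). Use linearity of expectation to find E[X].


Write X = Σ X_I over i = 1, …, 189, with X_I the indicator of one descent.
There are 189 indicators.
For each fixed i, the pair (π(i), π(i+1)) is a uniformly random ordered pair of distinct values from {1, …, 190}; by symmetry P[π(i) > π(i+1)] = 1/2.
By linearity: E[X] = 189 · (1/2) = (190 − 1) · (1/2) = 189/2 ≈ 94.500000.

E[X] = 189/2 = 94.500000.


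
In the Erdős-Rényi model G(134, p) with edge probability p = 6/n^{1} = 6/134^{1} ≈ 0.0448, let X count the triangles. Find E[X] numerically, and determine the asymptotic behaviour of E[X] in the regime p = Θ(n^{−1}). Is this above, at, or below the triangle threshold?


Number of potential triangles: C(134, 3) = 392084.
Each occurs with probability p³ ≈ (0.0448)³ ≈ 8.97717e-05.
By linearity: E[X] = C(134, 3)·p³ ≈ 392084 · 8.97717e-05 ≈ 35.198.
Here α = 1, so p = 6/n is exactly at the triangle threshold p ~ 1/n. Asymptotically E[X] → c³/6 = 6³/6 = 36 ≈ 36.000, a bounded constant. In this regime the triangle count is asymptotically Poisson(c³/6).

E[X] ≈ 35.198; in regime p = Θ(1/n^{1}) E[X] stays bounded (at the triangle threshold p ~ 1/n).
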